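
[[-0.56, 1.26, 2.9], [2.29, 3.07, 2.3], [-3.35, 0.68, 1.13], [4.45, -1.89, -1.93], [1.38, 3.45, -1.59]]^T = [[-0.56,2.29,-3.35,4.45,1.38], [1.26,3.07,0.68,-1.89,3.45], [2.90,2.3,1.13,-1.93,-1.59]]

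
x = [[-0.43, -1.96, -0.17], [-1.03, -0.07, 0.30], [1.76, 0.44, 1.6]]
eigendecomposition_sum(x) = [[(-0.92-0j),(-1.09+0j),(0.05-0j)], [(-0.67-0j),(-0.79+0j),0.04-0.00j], [0.57+0.00j,(0.68-0j),(-0.03+0j)]] + [[0.25+0.36j, -0.43-0.21j, (-0.11+0.34j)],[-0.18-0.34j, 0.36+0.22j, 0.13-0.28j],[0.59-0.81j, -0.12+1.10j, 0.82-0.01j]] + [[(0.25-0.36j), (-0.43+0.21j), -0.11-0.34j], [-0.18+0.34j, 0.36-0.22j, 0.13+0.28j], [0.59+0.81j, -0.12-1.10j, 0.82+0.01j]]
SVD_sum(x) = [[-0.97, -0.70, -0.69],[-0.43, -0.31, -0.3],[1.59, 1.15, 1.12]] + [[0.54, -1.26, 0.52],  [-0.08, 0.18, -0.08],  [0.31, -0.72, 0.30]] + [[0.0, -0.0, -0.01], [-0.52, 0.06, 0.68], [-0.14, 0.02, 0.18]]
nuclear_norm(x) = 5.31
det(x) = -4.10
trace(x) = 1.10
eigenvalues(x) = [(-1.75+0j), (1.42+0.57j), (1.42-0.57j)]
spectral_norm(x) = 2.72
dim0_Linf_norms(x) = [1.76, 1.96, 1.6]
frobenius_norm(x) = 3.33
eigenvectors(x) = [[-0.72+0.00j, (0.12-0.35j), 0.12+0.35j],  [-0.52+0.00j, -0.14+0.30j, -0.14-0.30j],  [(0.45+0j), -0.87+0.00j, -0.87-0.00j]]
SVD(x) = [[-0.51, 0.86, -0.01], [-0.23, -0.12, 0.97], [0.83, 0.49, 0.26]] @ diag([2.71639747011912, 1.7015297750135165, 0.8879083337106841]) @ [[0.70, 0.51, 0.5], [0.37, -0.86, 0.36], [-0.61, 0.07, 0.79]]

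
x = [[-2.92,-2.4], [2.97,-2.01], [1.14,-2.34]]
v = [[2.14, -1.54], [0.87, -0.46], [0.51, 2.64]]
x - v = [[-5.06, -0.86], [2.10, -1.55], [0.63, -4.98]]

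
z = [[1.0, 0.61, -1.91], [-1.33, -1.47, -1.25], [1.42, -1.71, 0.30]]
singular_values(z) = [2.37, 2.28, 2.17]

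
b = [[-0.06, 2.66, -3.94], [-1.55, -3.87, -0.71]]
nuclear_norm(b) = 8.82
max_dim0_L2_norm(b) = 4.7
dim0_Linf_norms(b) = [1.55, 3.87, 3.94]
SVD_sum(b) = [[0.7, 3.58, -2.23], [-0.51, -2.61, 1.63]] + [[-0.76, -0.92, -1.71], [-1.04, -1.26, -2.34]]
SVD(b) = [[-0.81, 0.59], [0.59, 0.81]] @ diag([5.292813740023968, 3.5316317352483817]) @ [[-0.16, -0.84, 0.52], [-0.36, -0.44, -0.82]]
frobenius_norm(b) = 6.36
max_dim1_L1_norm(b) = 6.66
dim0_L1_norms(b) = [1.61, 6.53, 4.65]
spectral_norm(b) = 5.29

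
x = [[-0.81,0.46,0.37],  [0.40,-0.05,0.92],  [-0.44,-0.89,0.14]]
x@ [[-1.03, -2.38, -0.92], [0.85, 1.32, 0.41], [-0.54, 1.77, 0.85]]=[[1.03,3.19,1.25], [-0.95,0.61,0.39], [-0.38,0.12,0.16]]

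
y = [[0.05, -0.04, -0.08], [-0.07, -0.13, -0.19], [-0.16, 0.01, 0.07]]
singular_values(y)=[0.26, 0.18, 0.0]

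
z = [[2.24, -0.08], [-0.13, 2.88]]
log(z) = [[0.81, -0.03], [-0.05, 1.06]]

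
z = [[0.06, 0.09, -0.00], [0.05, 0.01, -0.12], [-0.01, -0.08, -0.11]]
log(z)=[[-4.18+0.04j, (1.99-0.33j), -2.23-0.68j],[(1.35-0.11j), -3.30+0.83j, 1.56+1.72j],[-0.80-0.14j, 0.85+1.09j, (-2.67+2.27j)]]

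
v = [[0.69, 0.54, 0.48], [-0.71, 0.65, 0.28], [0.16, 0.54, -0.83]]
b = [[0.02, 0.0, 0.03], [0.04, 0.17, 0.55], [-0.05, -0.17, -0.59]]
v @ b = [[0.01,0.01,0.03], [-0.0,0.06,0.17], [0.07,0.23,0.79]]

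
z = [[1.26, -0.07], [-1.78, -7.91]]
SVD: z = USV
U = [[-0.03, 1.0], [1.0, 0.03]]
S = [8.11, 1.24]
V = [[-0.22, -0.97],[0.97, -0.22]]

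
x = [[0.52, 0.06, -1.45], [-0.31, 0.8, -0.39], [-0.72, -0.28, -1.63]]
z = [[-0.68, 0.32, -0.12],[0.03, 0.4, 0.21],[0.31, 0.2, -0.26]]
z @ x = [[-0.37, 0.25, 1.06], [-0.26, 0.26, -0.54], [0.29, 0.25, -0.1]]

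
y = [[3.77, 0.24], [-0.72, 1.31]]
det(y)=5.111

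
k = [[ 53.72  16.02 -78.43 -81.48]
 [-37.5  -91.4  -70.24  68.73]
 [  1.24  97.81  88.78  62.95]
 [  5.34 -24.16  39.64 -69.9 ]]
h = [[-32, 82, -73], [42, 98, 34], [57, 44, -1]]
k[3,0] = 5.34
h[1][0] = 42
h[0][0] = -32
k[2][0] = 1.24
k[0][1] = 16.02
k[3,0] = 5.34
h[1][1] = 98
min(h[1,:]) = 34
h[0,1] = 82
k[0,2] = -78.43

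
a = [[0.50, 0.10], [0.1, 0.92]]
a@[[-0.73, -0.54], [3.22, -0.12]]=[[-0.04,-0.28], [2.89,-0.16]]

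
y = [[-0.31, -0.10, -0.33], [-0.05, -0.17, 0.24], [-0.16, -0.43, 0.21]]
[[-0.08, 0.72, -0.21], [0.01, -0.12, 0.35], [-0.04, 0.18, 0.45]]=y @ [[0.1,  -0.86,  -0.38], [0.11,  -0.67,  -0.37], [0.13,  -1.16,  1.1]]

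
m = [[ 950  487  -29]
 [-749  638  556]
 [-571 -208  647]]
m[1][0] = -749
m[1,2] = 556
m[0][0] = 950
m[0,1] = 487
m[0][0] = 950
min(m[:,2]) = -29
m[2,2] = 647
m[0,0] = 950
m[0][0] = 950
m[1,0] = -749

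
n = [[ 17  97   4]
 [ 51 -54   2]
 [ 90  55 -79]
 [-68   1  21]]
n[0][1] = 97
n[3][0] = -68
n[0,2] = 4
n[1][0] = 51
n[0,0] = 17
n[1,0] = 51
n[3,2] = 21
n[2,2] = -79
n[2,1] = 55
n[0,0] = 17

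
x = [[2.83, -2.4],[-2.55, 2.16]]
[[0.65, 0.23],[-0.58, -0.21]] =x@[[0.11,  0.04], [-0.14,  -0.05]]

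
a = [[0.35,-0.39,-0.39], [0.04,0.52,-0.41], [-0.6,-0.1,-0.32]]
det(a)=-0.294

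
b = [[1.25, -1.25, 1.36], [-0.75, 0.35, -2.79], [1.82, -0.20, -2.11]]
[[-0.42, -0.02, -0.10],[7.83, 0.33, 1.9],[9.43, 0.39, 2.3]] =b @[[1.02, 0.04, 0.25], [-2.31, -0.1, -0.56], [-3.37, -0.14, -0.82]]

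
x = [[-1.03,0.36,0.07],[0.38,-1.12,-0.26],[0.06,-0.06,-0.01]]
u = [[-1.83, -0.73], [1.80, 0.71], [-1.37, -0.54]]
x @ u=[[2.44, 0.97], [-2.36, -0.93], [-0.2, -0.08]]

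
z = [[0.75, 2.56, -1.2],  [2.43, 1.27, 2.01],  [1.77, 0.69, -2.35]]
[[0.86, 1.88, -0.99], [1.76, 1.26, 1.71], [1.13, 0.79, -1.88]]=z @ [[0.61, 0.17, 0.03], [0.17, 0.68, -0.01], [0.03, -0.01, 0.82]]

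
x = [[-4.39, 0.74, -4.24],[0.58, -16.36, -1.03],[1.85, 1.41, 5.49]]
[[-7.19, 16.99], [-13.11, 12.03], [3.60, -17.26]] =x @ [[2.04, -1.63], [0.89, -0.64], [-0.26, -2.43]]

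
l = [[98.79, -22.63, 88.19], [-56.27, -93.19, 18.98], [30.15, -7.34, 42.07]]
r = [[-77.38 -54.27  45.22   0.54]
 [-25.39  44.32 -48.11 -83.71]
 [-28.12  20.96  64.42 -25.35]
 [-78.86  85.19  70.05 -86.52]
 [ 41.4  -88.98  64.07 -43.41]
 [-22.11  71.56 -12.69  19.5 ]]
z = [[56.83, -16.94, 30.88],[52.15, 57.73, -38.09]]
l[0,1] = -22.63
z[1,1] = 57.73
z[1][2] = -38.09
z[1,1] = 57.73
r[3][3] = -86.52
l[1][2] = 18.98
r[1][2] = -48.11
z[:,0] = [56.83, 52.15]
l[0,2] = 88.19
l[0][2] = 88.19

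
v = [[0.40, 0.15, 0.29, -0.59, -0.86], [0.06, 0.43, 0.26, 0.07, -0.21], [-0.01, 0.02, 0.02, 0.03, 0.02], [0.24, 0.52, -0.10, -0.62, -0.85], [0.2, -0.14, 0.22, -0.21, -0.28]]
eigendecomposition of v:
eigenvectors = [[-0.59+0.00j, 0.10+0.00j, 0.68+0.00j, (0.68-0j), (-0.2+0j)], [0.05+0.00j, (0.8+0j), 0.23-0.10j, (0.23+0.1j), 0.20+0.00j], [(0.03+0j), 0.05+0.00j, -0.01j, 0.00+0.01j, 0.35+0.00j], [(-0.79+0j), (0.54+0j), -0.28+0.21j, -0.28-0.21j, (-0.71+0j)], [(-0.14+0j), -0.23+0.00j, 0.55-0.20j, 0.55+0.20j, 0.55+0.00j]]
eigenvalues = [(-0.62+0j), (0.56+0j), 0.04j, -0.04j, (0.01+0j)]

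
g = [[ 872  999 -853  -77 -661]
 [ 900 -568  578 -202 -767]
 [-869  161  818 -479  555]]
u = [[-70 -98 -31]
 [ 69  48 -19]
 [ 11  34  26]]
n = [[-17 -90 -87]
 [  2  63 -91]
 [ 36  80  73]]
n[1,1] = 63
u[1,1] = 48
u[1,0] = 69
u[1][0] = 69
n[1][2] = -91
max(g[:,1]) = 999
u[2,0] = 11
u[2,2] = 26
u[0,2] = -31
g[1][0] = 900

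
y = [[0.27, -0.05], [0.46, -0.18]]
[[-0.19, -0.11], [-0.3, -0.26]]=y @ [[-0.72, -0.28],[-0.17, 0.73]]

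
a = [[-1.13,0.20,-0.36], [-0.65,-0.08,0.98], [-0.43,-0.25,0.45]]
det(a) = -0.308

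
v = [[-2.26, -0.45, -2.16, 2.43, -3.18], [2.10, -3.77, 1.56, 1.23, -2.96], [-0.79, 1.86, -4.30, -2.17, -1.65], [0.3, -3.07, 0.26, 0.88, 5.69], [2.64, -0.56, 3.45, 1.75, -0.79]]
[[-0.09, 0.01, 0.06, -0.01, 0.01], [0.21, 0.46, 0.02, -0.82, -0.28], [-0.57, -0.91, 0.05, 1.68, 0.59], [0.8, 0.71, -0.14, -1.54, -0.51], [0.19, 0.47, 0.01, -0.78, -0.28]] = v @ [[-0.01, -0.03, -0.00, 0.06, 0.02], [-0.09, -0.1, 0.01, 0.21, 0.07], [0.03, 0.10, 0.0, -0.16, -0.06], [0.07, 0.11, -0.0, -0.21, -0.07], [0.08, 0.05, -0.02, -0.12, -0.04]]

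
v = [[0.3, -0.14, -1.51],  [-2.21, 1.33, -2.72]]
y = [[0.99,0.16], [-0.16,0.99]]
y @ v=[[-0.06, 0.07, -1.93], [-2.24, 1.34, -2.45]]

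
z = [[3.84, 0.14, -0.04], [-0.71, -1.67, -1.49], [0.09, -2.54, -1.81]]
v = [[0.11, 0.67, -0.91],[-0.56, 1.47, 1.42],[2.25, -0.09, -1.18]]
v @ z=[[-0.14, 1.21, 0.64], [-3.07, -6.14, -4.74], [8.6, 3.46, 2.18]]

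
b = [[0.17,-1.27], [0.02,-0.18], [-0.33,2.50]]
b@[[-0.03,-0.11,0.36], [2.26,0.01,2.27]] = [[-2.88, -0.03, -2.82], [-0.41, -0.0, -0.40], [5.66, 0.06, 5.56]]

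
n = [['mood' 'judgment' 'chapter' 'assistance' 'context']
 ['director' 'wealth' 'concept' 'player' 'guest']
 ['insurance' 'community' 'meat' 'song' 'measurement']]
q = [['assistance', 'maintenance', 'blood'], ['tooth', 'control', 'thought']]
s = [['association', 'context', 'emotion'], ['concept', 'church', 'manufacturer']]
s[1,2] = 'manufacturer'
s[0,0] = 'association'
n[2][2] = 'meat'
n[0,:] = ['mood', 'judgment', 'chapter', 'assistance', 'context']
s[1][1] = 'church'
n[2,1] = 'community'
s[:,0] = ['association', 'concept']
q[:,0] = ['assistance', 'tooth']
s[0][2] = 'emotion'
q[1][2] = 'thought'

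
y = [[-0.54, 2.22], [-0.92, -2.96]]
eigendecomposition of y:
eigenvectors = [[(0.84+0j), (0.84-0j)], [(-0.46+0.29j), (-0.46-0.29j)]]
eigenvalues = [(-1.75+0.76j), (-1.75-0.76j)]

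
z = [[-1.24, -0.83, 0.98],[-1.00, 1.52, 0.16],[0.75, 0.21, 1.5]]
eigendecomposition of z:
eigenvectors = [[0.93, 0.23, -0.18], [0.29, -0.97, 0.95], [-0.23, -0.11, 0.25]]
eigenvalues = [-1.75, 1.78, 1.75]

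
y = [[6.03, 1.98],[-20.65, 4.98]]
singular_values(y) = [21.93, 3.23]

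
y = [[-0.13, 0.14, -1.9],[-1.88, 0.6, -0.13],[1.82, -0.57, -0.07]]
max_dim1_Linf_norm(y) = 1.9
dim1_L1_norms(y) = [2.17, 2.61, 2.46]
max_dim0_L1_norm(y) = 3.83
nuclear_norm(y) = 4.65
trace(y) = 0.40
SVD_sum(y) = [[-0.35, 0.11, -0.04],[-1.87, 0.60, -0.22],[1.79, -0.57, 0.21]] + [[0.22,0.03,-1.86], [-0.01,-0.00,0.09], [0.03,0.00,-0.28]] + [[-0.00, -0.00, -0.00], [0.0, 0.00, 0.00], [0.00, 0.00, 0.0]]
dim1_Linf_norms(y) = [1.9, 1.88, 1.82]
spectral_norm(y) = 2.76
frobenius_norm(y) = 3.35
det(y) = 0.00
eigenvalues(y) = [(0.2+1.87j), (0.2-1.87j), 0j]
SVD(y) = [[-0.14, 0.99, -0.07], [-0.72, -0.05, 0.7], [0.68, 0.15, 0.71]] @ diag([2.7582311183967905, 1.895299686881953, 0.00044092262571262587]) @ [[0.95, -0.30, 0.11], [0.12, 0.01, -0.99], [0.3, 0.95, 0.05]]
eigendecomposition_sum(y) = [[-0.06+0.98j, (0.07-0.3j), -0.95-0.20j], [-0.94+0.20j, (0.3-0.01j), (-0.07-0.94j)], [(0.91-0.09j), -0.29-0.02j, -0.04+0.90j]] + [[-0.06-0.98j, 0.07+0.30j, (-0.95+0.2j)], [(-0.94-0.2j), 0.30+0.01j, (-0.07+0.94j)], [0.91+0.09j, -0.29+0.02j, (-0.04-0.9j)]] + [[-0.00+0.00j,0.00-0.00j,0.00+0.00j], [(-0+0j),-0j,0j], [(-0+0j),0.00-0.00j,0.00+0.00j]]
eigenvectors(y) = [[-0.60+0.00j, -0.60-0.00j, 0.30+0.00j], [-0.16-0.56j, (-0.16+0.56j), (0.95+0j)], [(0.09+0.55j), 0.09-0.55j, (0.05+0j)]]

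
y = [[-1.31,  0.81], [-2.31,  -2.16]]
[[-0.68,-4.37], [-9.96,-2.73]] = y @ [[2.03, 2.48], [2.44, -1.39]]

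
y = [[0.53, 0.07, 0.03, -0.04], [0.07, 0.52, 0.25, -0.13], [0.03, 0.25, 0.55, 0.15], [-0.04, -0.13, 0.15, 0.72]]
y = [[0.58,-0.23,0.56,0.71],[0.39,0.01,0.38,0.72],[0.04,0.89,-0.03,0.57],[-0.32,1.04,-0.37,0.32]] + [[-0.05, 0.3, -0.53, -0.75], [-0.32, 0.51, -0.13, -0.85], [-0.01, -0.64, 0.58, -0.42], [0.28, -1.17, 0.52, 0.4]]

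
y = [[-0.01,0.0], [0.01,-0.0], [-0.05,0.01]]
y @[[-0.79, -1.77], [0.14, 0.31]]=[[0.01,  0.02], [-0.01,  -0.02], [0.04,  0.09]]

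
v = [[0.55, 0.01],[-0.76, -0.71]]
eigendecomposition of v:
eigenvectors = [[0.86, -0.01], [-0.52, 1.00]]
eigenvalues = [0.54, -0.7]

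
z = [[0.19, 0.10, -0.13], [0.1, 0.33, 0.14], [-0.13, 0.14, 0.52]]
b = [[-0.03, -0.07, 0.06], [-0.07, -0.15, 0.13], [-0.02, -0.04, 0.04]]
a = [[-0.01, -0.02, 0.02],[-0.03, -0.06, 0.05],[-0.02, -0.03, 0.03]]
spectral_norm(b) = 0.24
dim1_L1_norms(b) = [0.16, 0.35, 0.1]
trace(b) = -0.14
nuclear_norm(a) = 0.11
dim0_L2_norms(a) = [0.04, 0.07, 0.06]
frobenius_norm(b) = 0.24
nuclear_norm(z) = 1.04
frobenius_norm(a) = 0.10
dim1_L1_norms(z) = [0.42, 0.57, 0.79]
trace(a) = -0.04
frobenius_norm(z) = 0.71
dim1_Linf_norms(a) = [0.02, 0.06, 0.03]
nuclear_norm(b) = 0.25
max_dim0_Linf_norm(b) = 0.15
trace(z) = 1.04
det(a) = -0.00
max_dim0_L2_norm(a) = 0.07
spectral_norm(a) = 0.10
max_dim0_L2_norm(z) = 0.55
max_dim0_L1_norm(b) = 0.26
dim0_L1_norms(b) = [0.12, 0.26, 0.23]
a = z @ b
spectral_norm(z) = 0.61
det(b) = -0.00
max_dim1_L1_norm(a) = 0.14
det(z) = 0.01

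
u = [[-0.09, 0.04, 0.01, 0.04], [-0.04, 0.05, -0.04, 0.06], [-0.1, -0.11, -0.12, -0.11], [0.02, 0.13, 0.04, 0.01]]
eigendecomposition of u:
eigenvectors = [[(-0.18+0j), 0.17+0.10j, (0.17-0.1j), (-0.22+0j)], [-0.61+0.00j, -0.19-0.27j, (-0.19+0.27j), (-0.44+0j)], [(0.58+0j), -0.72+0.00j, -0.72-0.00j, (-0.53+0j)], [-0.51+0.00j, 0.28+0.50j, 0.28-0.50j, 0.69+0.00j]]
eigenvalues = [(0.13+0j), (-0.08+0.05j), (-0.08-0.05j), (-0.11+0j)]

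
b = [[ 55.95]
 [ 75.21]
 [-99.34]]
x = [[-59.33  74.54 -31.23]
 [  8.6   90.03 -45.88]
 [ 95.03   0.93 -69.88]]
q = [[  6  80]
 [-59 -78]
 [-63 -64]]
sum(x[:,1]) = 165.5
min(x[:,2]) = -69.88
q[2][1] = -64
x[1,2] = -45.88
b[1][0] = 75.21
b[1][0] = 75.21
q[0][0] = 6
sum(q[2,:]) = -127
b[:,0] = [55.95, 75.21, -99.34]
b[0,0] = 55.95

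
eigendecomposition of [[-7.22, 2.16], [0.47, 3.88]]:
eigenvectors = [[-1.0, -0.19], [0.04, -0.98]]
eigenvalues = [-7.31, 3.97]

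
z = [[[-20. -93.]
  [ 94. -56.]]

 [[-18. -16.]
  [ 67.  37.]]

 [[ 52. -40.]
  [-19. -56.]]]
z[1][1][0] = 67.0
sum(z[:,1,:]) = 67.0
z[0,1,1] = -56.0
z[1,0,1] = -16.0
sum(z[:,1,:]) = 67.0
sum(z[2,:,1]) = -96.0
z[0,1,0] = 94.0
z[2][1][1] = -56.0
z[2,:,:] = [[52.0, -40.0], [-19.0, -56.0]]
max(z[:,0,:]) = 52.0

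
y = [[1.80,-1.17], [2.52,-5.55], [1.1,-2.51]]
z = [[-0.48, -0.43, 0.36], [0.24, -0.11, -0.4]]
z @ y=[[-1.55, 2.04], [-0.29, 1.33]]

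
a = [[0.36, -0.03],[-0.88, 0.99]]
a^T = [[0.36, -0.88], [-0.03, 0.99]]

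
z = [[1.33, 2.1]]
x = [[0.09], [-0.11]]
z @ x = [[-0.11]]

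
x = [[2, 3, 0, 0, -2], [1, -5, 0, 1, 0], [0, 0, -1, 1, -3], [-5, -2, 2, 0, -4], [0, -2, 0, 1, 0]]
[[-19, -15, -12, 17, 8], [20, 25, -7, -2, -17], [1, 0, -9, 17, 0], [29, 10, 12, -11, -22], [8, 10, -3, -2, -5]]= x @ [[-3, 0, -4, 3, 0], [-5, -5, 0, 1, 4], [0, 0, 0, -5, -3], [-2, 0, -3, 0, 3], [-1, 0, 2, -4, 2]]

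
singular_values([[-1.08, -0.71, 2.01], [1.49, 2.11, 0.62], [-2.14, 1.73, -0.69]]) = [2.91, 2.82, 2.1]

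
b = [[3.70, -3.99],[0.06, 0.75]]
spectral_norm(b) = 5.47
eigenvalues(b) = [3.62, 0.83]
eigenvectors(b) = [[1.0,  0.81], [0.02,  0.58]]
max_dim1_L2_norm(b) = 5.44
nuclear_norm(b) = 6.02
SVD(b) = [[-1.0, 0.09], [0.09, 1.0]] @ diag([5.46552974465481, 0.5515293376544202]) @ [[-0.67,0.74], [0.74,0.67]]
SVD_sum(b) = [[3.66, -4.02], [-0.35, 0.38]] + [[0.04,0.03], [0.41,0.37]]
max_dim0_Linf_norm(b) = 3.99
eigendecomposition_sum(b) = [[3.73, -5.19], [0.08, -0.11]] + [[-0.03, 1.20],  [-0.02, 0.86]]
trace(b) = 4.45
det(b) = 3.01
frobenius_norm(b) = 5.49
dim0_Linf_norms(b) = [3.7, 3.99]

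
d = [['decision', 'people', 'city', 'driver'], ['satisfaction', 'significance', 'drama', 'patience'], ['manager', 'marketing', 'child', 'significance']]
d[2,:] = ['manager', 'marketing', 'child', 'significance']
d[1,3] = 'patience'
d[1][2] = 'drama'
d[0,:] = ['decision', 'people', 'city', 'driver']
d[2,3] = 'significance'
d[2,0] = 'manager'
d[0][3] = 'driver'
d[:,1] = ['people', 'significance', 'marketing']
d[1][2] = 'drama'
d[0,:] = ['decision', 'people', 'city', 'driver']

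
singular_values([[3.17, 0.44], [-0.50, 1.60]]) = [3.22, 1.65]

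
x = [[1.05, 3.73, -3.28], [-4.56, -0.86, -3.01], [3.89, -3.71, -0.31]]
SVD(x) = [[0.35, -0.83, 0.44],[0.64, 0.55, 0.53],[-0.68, 0.09, 0.72]] @ diag([6.796964751935539, 5.049929700821088, 3.695792225993078]) @ [[-0.77, 0.49, -0.42], [-0.6, -0.77, 0.20], [0.23, -0.41, -0.88]]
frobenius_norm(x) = 9.24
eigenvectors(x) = [[(-0.67+0j),(-0.67-0j),-0.03+0.00j], [-0.03-0.51j,(-0.03+0.51j),0.68+0.00j], [(0.14+0.52j),(0.14-0.52j),0.73+0.00j]]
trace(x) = -0.12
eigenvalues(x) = [(1.89+5.37j), (1.89-5.37j), (-3.91+0j)]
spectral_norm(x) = 6.80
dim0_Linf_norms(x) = [4.56, 3.73, 3.28]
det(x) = -126.86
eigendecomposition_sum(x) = [[(0.52+2.85j), 1.83-0.58j, (-1.68+0.65j)], [-2.13+0.53j, (0.53+1.36j), -0.57-1.24j], [2.10-0.99j, (-0.83-1.3j), (0.85+1.17j)]] + [[0.52-2.85j, 1.83+0.58j, (-1.68-0.65j)],[-2.13-0.53j, (0.53-1.36j), (-0.57+1.24j)],[2.10+0.99j, (-0.83+1.3j), (0.85-1.17j)]] + [[0.01-0.00j, (0.08-0j), 0.08-0.00j], [-0.29+0.00j, (-1.91+0j), -1.87+0.00j], [(-0.32+0j), -2.06+0.00j, (-2.01+0j)]]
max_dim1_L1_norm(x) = 8.43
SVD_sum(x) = [[-1.83,1.16,-1.01], [-3.33,2.11,-1.83], [3.56,-2.26,1.96]] + [[2.51, 3.23, -0.84], [-1.68, -2.17, 0.56], [-0.28, -0.36, 0.09]] + [[0.37, -0.66, -1.44], [0.45, -0.80, -1.74], [0.61, -1.09, -2.36]]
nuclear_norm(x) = 15.54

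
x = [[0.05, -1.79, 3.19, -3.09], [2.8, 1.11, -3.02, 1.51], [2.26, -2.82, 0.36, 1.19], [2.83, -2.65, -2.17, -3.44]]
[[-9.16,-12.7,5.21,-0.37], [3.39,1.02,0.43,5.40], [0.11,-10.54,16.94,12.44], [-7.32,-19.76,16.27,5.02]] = x @ [[-0.86, -2.29, 1.1, 2.18], [-0.0, 2.71, -5.01, -1.94], [-0.92, -0.44, -0.72, 0.33], [2.0, 2.05, 0.49, 1.62]]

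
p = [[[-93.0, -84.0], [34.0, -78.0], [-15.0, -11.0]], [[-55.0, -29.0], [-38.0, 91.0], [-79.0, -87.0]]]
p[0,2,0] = -15.0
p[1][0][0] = -55.0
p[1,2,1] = -87.0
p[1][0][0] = -55.0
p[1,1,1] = 91.0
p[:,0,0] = [-93.0, -55.0]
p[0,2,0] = -15.0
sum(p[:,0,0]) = -148.0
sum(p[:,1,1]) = 13.0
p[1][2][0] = -79.0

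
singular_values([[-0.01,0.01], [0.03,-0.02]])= [0.04, 0.0]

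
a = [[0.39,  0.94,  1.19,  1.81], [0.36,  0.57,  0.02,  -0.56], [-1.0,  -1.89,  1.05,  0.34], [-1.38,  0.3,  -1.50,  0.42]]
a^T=[[0.39, 0.36, -1.00, -1.38], [0.94, 0.57, -1.89, 0.3], [1.19, 0.02, 1.05, -1.50], [1.81, -0.56, 0.34, 0.42]]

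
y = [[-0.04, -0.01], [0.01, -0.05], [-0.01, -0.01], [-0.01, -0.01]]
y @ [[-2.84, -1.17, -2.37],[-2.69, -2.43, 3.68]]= [[0.14, 0.07, 0.06], [0.11, 0.11, -0.21], [0.06, 0.04, -0.01], [0.06, 0.04, -0.01]]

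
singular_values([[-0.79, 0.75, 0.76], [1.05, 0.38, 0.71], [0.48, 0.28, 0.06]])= [1.42, 1.33, 0.23]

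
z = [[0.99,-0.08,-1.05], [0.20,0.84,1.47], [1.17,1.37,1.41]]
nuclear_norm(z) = 4.37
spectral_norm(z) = 2.82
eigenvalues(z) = [(1.65+0.36j), (1.65-0.36j), (-0.07+0j)]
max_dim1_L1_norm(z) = 3.95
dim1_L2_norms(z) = [1.45, 1.7, 2.29]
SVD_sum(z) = [[-0.17,-0.32,-0.44], [0.49,0.94,1.29], [0.65,1.24,1.7]] + [[1.15, 0.25, -0.62],  [-0.31, -0.07, 0.17],  [0.53, 0.12, -0.29]] + [[0.01, -0.02, 0.01], [0.01, -0.03, 0.01], [-0.01, 0.02, -0.01]]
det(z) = -0.19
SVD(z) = [[0.20, 0.88, -0.42], [-0.59, -0.24, -0.77], [-0.78, 0.40, 0.47]] @ diag([2.8209704868684304, 1.5064808033102153, 0.045178551051327176]) @ [[-0.30, -0.56, -0.77],[0.86, 0.19, -0.47],[-0.41, 0.81, -0.43]]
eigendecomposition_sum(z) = [[(0.49+2.6j), (-0.05+1.95j), -0.52+1.29j], [(0.12-2.36j), (0.45-1.68j), (0.72-1.02j)], [(0.58-1.63j), 0.67-1.08j, 0.72-0.56j]] + [[(0.49-2.6j), -0.05-1.95j, (-0.52-1.29j)], [(0.12+2.36j), 0.45+1.68j, (0.72+1.02j)], [0.58+1.63j, 0.67+1.08j, (0.72+0.56j)]] + [[(0.01-0j), 0.03-0.00j, (-0.02-0j)], [(-0.03+0j), (-0.06+0j), (0.04+0j)], [0.02-0.00j, (0.03-0j), -0.02-0.00j]]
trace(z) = 3.24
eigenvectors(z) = [[0.67+0.00j,0.67-0.00j,0.38+0.00j], [-0.58-0.14j,(-0.58+0.14j),-0.81+0.00j], [(-0.38-0.22j),(-0.38+0.22j),(0.45+0j)]]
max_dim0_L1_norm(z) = 3.93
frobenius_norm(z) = 3.20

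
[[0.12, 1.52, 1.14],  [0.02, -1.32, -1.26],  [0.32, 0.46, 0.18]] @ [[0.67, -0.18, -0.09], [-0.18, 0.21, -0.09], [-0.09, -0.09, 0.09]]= [[-0.30, 0.19, -0.05], [0.36, -0.17, 0.0], [0.12, 0.02, -0.05]]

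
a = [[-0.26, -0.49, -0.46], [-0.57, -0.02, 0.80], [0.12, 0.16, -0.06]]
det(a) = 0.04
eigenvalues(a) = [-0.72, -0.12, 0.5]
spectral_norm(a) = 1.03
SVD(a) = [[0.35, 0.91, 0.22], [-0.93, 0.32, 0.17], [0.08, -0.27, 0.96]] @ diag([1.0272501018120028, 0.6849298283950604, 0.061873730305707156]) @ [[0.44, -0.14, -0.89], [-0.66, -0.72, -0.21], [-0.61, 0.68, -0.41]]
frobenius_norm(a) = 1.24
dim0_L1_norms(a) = [0.95, 0.67, 1.32]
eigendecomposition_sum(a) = [[-0.33, -0.25, 0.07], [-0.47, -0.35, 0.10], [0.17, 0.13, -0.04]] + [[-0.04,-0.01,-0.11], [0.04,0.02,0.12], [-0.03,-0.01,-0.1]] + [[0.11, -0.23, -0.42], [-0.15, 0.32, 0.57], [-0.02, 0.04, 0.08]]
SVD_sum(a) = [[0.16, -0.05, -0.32], [-0.42, 0.13, 0.85], [0.04, -0.01, -0.07]] + [[-0.41, -0.45, -0.13], [-0.14, -0.16, -0.05], [0.12, 0.13, 0.04]] + [[-0.01, 0.01, -0.01],[-0.01, 0.01, -0.00],[-0.04, 0.04, -0.02]]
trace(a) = -0.34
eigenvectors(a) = [[0.55, 0.59, -0.58], [0.78, -0.64, 0.80], [-0.29, 0.50, 0.11]]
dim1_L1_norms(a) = [1.21, 1.39, 0.34]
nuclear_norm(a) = 1.77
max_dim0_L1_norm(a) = 1.32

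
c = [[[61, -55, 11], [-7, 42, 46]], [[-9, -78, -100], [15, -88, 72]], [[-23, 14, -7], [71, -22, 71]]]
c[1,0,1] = -78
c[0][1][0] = -7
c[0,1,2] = 46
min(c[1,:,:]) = -100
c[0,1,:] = [-7, 42, 46]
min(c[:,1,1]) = -88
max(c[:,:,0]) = 71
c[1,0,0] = -9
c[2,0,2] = -7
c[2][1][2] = 71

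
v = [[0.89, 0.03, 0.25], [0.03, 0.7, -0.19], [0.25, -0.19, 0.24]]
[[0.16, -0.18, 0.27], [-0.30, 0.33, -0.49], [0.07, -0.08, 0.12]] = v @ [[0.35, -0.39, 0.57],  [-0.58, 0.65, -0.95],  [-0.52, 0.58, -0.85]]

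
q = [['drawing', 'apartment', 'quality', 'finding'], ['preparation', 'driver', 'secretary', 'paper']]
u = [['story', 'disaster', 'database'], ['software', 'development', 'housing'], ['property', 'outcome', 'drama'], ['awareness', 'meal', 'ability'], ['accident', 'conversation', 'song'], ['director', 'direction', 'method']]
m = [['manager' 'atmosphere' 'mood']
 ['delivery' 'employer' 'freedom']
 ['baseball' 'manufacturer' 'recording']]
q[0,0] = 'drawing'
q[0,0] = 'drawing'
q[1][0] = 'preparation'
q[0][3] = 'finding'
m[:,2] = ['mood', 'freedom', 'recording']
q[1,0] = 'preparation'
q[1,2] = 'secretary'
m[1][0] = 'delivery'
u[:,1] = ['disaster', 'development', 'outcome', 'meal', 'conversation', 'direction']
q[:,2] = ['quality', 'secretary']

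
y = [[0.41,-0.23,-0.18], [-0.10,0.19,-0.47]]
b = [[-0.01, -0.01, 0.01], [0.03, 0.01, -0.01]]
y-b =[[0.42, -0.22, -0.19], [-0.13, 0.18, -0.46]]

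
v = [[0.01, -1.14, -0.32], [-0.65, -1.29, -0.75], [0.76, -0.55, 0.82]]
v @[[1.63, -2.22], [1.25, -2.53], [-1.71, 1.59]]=[[-0.86, 2.35],[-1.39, 3.51],[-0.85, 1.01]]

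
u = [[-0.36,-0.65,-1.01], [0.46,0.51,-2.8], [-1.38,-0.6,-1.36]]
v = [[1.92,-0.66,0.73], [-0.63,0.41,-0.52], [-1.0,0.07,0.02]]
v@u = [[-2.00, -2.02, -1.08], [1.13, 0.93, 0.20], [0.36, 0.67, 0.79]]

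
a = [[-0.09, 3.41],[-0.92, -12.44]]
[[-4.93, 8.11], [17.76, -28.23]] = a @ [[0.17, -1.09], [-1.44, 2.35]]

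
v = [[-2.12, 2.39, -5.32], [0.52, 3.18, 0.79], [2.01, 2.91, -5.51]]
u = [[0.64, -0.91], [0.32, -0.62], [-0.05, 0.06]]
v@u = [[-0.33, 0.13], [1.31, -2.4], [2.49, -3.96]]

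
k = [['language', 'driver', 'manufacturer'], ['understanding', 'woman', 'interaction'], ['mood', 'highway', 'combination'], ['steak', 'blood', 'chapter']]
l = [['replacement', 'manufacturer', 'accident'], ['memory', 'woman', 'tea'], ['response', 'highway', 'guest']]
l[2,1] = 'highway'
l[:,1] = ['manufacturer', 'woman', 'highway']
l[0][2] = 'accident'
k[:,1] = ['driver', 'woman', 'highway', 'blood']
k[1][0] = 'understanding'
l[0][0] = 'replacement'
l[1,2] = 'tea'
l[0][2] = 'accident'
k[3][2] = 'chapter'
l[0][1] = 'manufacturer'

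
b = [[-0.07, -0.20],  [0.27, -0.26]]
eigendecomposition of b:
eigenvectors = [[0.27+0.60j, (0.27-0.6j)], [(0.76+0j), (0.76-0j)]]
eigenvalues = [(-0.16+0.21j), (-0.16-0.21j)]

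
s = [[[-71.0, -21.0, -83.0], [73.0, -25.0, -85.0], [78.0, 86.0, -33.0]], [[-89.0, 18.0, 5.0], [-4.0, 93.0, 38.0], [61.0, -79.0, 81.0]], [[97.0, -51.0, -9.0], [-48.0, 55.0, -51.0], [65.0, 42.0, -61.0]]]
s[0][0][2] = -83.0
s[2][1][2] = -51.0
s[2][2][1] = 42.0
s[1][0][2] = 5.0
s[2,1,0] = -48.0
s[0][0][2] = -83.0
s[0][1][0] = 73.0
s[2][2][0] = 65.0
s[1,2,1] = -79.0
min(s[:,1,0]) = -48.0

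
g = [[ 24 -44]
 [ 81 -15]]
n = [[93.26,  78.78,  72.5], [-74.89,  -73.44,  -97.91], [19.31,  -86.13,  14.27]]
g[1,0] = 81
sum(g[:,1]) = -59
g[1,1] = -15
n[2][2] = 14.27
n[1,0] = -74.89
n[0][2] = 72.5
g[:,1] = [-44, -15]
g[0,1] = -44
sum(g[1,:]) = 66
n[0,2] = 72.5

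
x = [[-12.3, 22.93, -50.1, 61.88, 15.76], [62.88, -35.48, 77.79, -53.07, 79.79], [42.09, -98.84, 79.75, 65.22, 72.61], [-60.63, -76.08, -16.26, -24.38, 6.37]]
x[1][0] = 62.88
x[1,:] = [62.88, -35.48, 77.79, -53.07, 79.79]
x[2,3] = 65.22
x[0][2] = -50.1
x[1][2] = 77.79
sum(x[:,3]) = 49.650000000000006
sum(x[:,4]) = 174.53000000000003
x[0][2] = -50.1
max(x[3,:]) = 6.37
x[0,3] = 61.88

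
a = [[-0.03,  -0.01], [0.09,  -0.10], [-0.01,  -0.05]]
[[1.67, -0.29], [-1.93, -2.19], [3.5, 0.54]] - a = [[1.70, -0.28],[-2.02, -2.09],[3.51, 0.59]]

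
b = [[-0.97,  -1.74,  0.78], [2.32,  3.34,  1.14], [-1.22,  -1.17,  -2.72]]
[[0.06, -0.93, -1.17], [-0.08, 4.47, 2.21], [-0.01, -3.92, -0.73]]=b@ [[-0.36, -0.03, -0.21],[0.2, 1.01, 0.8],[0.08, 1.02, 0.02]]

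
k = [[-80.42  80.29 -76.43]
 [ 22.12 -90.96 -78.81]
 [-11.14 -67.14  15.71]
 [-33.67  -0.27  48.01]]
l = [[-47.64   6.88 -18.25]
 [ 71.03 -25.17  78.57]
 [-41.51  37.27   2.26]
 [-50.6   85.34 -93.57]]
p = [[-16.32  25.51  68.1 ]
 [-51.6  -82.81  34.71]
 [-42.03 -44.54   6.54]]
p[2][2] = 6.54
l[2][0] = -41.51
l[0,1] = 6.88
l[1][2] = 78.57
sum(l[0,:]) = -59.01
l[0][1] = 6.88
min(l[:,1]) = -25.17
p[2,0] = -42.03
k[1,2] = -78.81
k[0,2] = -76.43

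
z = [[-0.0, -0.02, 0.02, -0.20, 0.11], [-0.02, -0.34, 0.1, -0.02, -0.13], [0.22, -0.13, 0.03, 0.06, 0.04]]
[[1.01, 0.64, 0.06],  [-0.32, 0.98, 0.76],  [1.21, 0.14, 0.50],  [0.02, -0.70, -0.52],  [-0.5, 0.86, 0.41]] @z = [[0.00, -0.25, 0.09, -0.21, 0.03], [0.15, -0.43, 0.11, 0.09, -0.13], [0.11, -0.14, 0.05, -0.21, 0.13], [-0.10, 0.31, -0.09, -0.02, 0.07], [0.07, -0.34, 0.09, 0.11, -0.15]]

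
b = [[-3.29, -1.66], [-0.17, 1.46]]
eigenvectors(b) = [[-1.0,0.33], [-0.04,-0.95]]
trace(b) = -1.83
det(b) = -5.09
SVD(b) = [[-0.99, 0.16], [0.16, 0.99]] @ diag([3.725098516319917, 1.3652256383877182]) @ [[0.87, 0.5], [-0.50, 0.87]]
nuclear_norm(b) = 5.09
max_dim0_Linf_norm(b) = 3.29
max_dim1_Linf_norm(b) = 3.29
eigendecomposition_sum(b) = [[-3.31, -1.14], [-0.12, -0.04]] + [[0.02, -0.52],[-0.05, 1.5]]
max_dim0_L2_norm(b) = 3.29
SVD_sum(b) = [[-3.18, -1.85], [0.51, 0.29]] + [[-0.11, 0.19], [-0.68, 1.17]]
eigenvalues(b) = [-3.35, 1.52]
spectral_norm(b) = 3.73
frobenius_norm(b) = 3.97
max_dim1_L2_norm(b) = 3.69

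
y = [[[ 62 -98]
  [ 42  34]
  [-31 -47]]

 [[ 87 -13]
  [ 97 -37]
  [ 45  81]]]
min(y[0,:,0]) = -31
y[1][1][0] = 97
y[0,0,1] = -98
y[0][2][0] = -31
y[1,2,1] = 81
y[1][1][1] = -37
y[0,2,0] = -31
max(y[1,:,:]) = 97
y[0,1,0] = 42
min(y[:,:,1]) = -98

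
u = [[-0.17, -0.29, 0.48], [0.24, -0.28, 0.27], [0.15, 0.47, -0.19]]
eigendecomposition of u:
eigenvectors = [[(0.43+0j), -0.81+0.00j, (-0.81-0j)], [0.55+0.00j, (0.04+0.28j), 0.04-0.28j], [0.72+0.00j, (0.5-0.15j), (0.5+0.15j)]]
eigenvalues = [(0.26+0j), (-0.45+0.19j), (-0.45-0.19j)]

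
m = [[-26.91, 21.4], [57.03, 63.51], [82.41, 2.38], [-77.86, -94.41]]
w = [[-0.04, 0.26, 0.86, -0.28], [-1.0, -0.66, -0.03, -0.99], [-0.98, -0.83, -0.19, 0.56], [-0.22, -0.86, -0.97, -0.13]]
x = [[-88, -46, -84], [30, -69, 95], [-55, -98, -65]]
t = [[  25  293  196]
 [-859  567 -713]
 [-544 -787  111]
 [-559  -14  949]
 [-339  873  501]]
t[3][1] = -14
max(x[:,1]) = -46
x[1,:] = [30, -69, 95]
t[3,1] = -14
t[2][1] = -787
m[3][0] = -77.86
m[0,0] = -26.91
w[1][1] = -0.664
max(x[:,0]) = 30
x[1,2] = 95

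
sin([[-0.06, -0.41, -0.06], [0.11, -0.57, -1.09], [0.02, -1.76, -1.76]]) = [[-0.07, -0.27, 0.10],[0.08, 0.09, -0.29],[-0.05, -0.47, -0.21]]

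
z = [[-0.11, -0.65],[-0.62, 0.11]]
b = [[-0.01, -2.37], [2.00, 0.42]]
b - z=[[0.1, -1.72], [2.62, 0.31]]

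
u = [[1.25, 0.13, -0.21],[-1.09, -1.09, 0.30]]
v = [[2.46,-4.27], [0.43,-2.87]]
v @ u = [[7.73, 4.97, -1.8], [3.67, 3.18, -0.95]]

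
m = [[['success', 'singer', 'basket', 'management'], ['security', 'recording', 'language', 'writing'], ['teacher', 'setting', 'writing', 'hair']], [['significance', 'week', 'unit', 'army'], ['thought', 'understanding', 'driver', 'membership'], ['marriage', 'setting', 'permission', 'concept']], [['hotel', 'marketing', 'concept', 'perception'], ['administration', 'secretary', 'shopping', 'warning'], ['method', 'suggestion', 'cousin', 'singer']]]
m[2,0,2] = 'concept'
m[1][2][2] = 'permission'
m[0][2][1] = 'setting'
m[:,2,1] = ['setting', 'setting', 'suggestion']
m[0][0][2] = 'basket'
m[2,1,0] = 'administration'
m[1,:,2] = ['unit', 'driver', 'permission']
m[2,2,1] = 'suggestion'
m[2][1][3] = 'warning'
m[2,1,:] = ['administration', 'secretary', 'shopping', 'warning']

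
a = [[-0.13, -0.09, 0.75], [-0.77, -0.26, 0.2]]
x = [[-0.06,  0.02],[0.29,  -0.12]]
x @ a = [[-0.01, 0.0, -0.04], [0.05, 0.01, 0.19]]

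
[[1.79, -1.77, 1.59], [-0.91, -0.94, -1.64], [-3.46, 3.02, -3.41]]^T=[[1.79, -0.91, -3.46],[-1.77, -0.94, 3.02],[1.59, -1.64, -3.41]]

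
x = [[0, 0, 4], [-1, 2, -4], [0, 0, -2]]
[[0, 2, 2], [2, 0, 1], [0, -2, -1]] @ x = [[-2, 4, -12], [0, 0, 6], [2, -4, 10]]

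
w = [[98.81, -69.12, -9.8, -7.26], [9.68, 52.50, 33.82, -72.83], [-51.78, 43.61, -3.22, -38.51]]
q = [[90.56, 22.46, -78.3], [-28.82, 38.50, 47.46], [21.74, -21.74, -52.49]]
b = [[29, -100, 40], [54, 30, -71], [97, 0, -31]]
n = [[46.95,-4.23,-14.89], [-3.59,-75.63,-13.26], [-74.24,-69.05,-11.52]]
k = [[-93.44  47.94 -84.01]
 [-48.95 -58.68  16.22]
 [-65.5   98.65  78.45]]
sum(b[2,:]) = 66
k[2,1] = 98.65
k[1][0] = -48.95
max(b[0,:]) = 40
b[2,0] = 97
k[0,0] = -93.44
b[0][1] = -100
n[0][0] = 46.95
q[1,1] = 38.5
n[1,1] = -75.63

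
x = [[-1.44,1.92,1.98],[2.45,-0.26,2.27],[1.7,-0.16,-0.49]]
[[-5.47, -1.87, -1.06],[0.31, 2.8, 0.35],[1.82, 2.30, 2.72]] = x @ [[0.70, 1.32, 1.42],[-1.51, 0.19, 1.73],[-0.79, -0.17, -1.18]]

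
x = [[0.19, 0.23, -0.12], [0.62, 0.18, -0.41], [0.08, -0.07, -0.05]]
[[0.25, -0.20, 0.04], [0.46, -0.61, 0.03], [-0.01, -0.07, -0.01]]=x @ [[-0.59, -1.19, -0.04], [0.7, -0.06, 0.19], [-1.71, -0.33, -0.06]]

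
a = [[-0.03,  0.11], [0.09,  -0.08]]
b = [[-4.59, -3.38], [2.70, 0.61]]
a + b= [[-4.62, -3.27], [2.79, 0.53]]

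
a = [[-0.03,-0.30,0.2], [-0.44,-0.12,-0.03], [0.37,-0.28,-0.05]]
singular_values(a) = [0.59, 0.43, 0.17]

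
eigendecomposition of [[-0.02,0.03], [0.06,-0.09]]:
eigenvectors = [[0.83,-0.32], [0.55,0.95]]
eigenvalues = [0.0, -0.11]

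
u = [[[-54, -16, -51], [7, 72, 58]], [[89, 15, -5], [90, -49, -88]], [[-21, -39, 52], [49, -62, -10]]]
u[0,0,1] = -16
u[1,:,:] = [[89, 15, -5], [90, -49, -88]]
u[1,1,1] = -49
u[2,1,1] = -62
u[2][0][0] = -21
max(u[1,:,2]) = -5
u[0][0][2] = -51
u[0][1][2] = 58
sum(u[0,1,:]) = 137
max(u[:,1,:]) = 90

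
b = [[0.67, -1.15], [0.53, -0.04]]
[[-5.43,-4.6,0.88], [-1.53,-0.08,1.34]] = b@[[-2.64, 0.15, 2.58], [3.18, 4.09, 0.74]]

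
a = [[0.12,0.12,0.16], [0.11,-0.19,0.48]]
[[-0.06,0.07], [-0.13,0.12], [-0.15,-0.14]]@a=[[0.0, -0.02, 0.02], [-0.00, -0.04, 0.04], [-0.03, 0.01, -0.09]]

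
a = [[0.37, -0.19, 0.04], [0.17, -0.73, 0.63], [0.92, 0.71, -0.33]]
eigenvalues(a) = [(0.29+0.22j), (0.29-0.22j), (-1.27+0j)]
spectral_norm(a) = 1.35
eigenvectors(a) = [[-0.15-0.24j, (-0.15+0.24j), -0.10+0.00j], [(-0.51+0.07j), -0.51-0.07j, -0.74+0.00j], [(-0.81+0j), (-0.81-0j), 0.66+0.00j]]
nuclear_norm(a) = 2.36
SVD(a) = [[-0.02,-0.46,-0.89], [0.54,-0.75,0.38], [-0.84,-0.47,0.27]] @ diag([1.3536194986405397, 0.860365972697568, 0.14207267831747722]) @ [[-0.51, -0.73, 0.46],[-0.85, 0.35, -0.39],[-0.13, 0.59, 0.80]]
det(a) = -0.17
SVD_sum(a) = [[0.02, 0.02, -0.01], [-0.37, -0.54, 0.33], [0.58, 0.83, -0.52]] + [[0.34,-0.14,0.16], [0.55,-0.23,0.25], [0.35,-0.14,0.16]] + [[0.02, -0.07, -0.10], [-0.01, 0.03, 0.04], [-0.0, 0.02, 0.03]]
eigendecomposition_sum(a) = [[0.20+0.03j,(-0.04+0.03j),(-0.02+0.04j)], [0.19-0.31j,0.02+0.09j,0.05+0.06j], [0.36-0.44j,(0.01+0.15j),(0.07+0.1j)]] + [[(0.2-0.03j), -0.04-0.03j, -0.02-0.04j], [(0.19+0.31j), 0.02-0.09j, 0.05-0.06j], [(0.36+0.44j), 0.01-0.15j, (0.07-0.1j)]] + [[-0.03-0.00j, -0.11+0.00j, (0.07-0j)], [-0.22-0.00j, (-0.77+0j), 0.53-0.00j], [(0.19+0j), (0.69-0j), -0.47+0.00j]]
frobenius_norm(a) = 1.61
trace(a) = -0.69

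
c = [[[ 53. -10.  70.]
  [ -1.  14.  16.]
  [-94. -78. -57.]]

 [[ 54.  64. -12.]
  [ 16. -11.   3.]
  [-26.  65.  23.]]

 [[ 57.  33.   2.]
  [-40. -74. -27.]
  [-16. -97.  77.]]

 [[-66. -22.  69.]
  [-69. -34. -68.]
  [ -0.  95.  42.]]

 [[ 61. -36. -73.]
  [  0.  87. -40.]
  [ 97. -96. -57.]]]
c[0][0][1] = -10.0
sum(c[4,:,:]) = -57.0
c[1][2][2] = 23.0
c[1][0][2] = -12.0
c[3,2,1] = 95.0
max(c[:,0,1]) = 64.0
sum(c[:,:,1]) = -100.0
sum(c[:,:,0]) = 26.0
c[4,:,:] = [[61.0, -36.0, -73.0], [0.0, 87.0, -40.0], [97.0, -96.0, -57.0]]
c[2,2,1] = -97.0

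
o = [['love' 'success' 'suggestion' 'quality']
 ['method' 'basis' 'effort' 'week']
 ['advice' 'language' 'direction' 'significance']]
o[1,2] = 'effort'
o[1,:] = ['method', 'basis', 'effort', 'week']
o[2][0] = 'advice'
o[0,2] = 'suggestion'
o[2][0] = 'advice'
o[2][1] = 'language'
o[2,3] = 'significance'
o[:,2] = ['suggestion', 'effort', 'direction']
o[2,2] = 'direction'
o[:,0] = ['love', 'method', 'advice']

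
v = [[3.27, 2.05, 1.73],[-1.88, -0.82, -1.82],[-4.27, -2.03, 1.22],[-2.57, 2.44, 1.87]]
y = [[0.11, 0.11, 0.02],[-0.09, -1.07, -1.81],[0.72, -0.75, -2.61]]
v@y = [[1.42, -3.13, -8.16], [-1.44, 2.04, 6.2], [0.59, 0.79, 0.4], [0.84, -4.30, -9.35]]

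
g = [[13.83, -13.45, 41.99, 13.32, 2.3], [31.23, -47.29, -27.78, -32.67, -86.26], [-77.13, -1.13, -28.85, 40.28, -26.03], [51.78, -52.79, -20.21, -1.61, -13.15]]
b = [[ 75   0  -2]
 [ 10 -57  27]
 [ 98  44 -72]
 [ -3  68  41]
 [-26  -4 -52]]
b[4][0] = -26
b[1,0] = 10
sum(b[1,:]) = -20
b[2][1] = 44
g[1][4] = -86.26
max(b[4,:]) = -4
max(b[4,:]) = -4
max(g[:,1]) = -1.13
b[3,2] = 41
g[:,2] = [41.99, -27.78, -28.85, -20.21]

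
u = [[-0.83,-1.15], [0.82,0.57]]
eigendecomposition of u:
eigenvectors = [[(0.76+0j), (0.76-0j)],[-0.47-0.45j, (-0.47+0.45j)]]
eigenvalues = [(-0.13+0.67j), (-0.13-0.67j)]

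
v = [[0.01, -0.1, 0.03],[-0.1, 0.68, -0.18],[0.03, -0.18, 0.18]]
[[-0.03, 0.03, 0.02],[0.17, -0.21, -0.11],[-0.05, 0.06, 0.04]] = v@[[0.23, -0.09, -0.06], [0.28, -0.32, -0.14], [-0.03, 0.01, 0.09]]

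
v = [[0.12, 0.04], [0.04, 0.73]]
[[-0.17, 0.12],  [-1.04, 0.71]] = v@ [[-0.95, 0.65],[-1.37, 0.94]]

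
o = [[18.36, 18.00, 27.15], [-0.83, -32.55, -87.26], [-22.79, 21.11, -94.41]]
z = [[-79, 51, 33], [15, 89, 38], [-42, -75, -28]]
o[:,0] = [18.36, -0.83, -22.79]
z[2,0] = -42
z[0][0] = -79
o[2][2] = -94.41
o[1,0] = -0.83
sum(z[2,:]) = -145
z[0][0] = -79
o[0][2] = 27.15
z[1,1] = 89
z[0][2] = 33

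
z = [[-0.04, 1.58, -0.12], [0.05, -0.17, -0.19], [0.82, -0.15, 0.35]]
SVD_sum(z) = [[-0.18, 1.56, -0.16],  [0.02, -0.15, 0.02],  [0.03, -0.27, 0.03]] + [[0.13, 0.02, 0.06], [-0.05, -0.01, -0.02], [0.78, 0.12, 0.33]] + [[0.01, -0.0, -0.02], [0.08, -0.01, -0.19], [0.00, -0.00, -0.01]]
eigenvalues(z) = [(0.4+0.53j), (0.4-0.53j), (-0.65+0j)]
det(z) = -0.29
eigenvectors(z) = [[-0.02-0.55j,-0.02+0.55j,(0.71+0j)], [0.12-0.16j,(0.12+0.16j),(-0.32+0j)], [(-0.81+0j),(-0.81-0j),(-0.63+0j)]]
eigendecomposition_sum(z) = [[0.09+0.21j, (0.42+0.16j), -0.12+0.16j], [(-0.02+0.08j), 0.08+0.14j, (-0.07+0.02j)], [0.32-0.11j, (0.25-0.6j), 0.23+0.18j]] + [[(0.09-0.21j), 0.42-0.16j, (-0.12-0.16j)], [(-0.02-0.08j), 0.08-0.14j, -0.07-0.02j], [0.32+0.11j, 0.25+0.60j, (0.23-0.18j)]] + [[(-0.21+0j), (0.74+0j), 0.11-0.00j], [(0.1-0j), (-0.34-0j), -0.05+0.00j], [(0.19-0j), (-0.66-0j), (-0.1+0j)]]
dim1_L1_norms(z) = [1.74, 0.41, 1.32]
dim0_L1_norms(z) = [0.91, 1.9, 0.66]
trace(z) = 0.14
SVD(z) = [[-0.98, -0.17, -0.10], [0.1, 0.06, -0.99], [0.17, -0.98, -0.04]] @ diag([1.6098218839250418, 0.8743282764644196, 0.20328198889913016]) @ [[0.12, -0.99, 0.1], [-0.91, -0.14, -0.38], [-0.39, 0.05, 0.92]]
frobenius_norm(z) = 1.84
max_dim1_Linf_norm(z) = 1.58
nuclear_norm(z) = 2.69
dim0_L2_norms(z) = [0.82, 1.6, 0.42]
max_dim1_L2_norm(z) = 1.59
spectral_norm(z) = 1.61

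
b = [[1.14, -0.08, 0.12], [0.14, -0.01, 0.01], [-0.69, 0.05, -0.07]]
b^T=[[1.14,0.14,-0.69], [-0.08,-0.01,0.05], [0.12,0.01,-0.07]]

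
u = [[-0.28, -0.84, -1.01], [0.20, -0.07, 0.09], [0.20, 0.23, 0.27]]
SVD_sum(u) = [[-0.32, -0.83, -1.01], [0.02, 0.04, 0.05], [0.09, 0.24, 0.29]] + [[0.04, -0.02, 0.0], [0.19, -0.10, 0.02], [0.09, -0.04, 0.01]] + [[0.01, 0.01, -0.01],[-0.01, -0.02, 0.02],[0.02, 0.03, -0.03]]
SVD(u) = [[-0.96, -0.17, 0.23], [0.05, -0.9, -0.43], [0.28, -0.40, 0.87]] @ diag([1.4004539532103293, 0.24163036332181614, 0.056951667741421144]) @ [[0.24,  0.62,  0.75], [-0.89,  0.45,  -0.09], [0.40,  0.64,  -0.66]]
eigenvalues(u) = [(-0+0.52j), (-0-0.52j), (-0.07+0j)]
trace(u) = -0.08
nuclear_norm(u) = 1.70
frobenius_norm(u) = 1.42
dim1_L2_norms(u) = [1.34, 0.23, 0.41]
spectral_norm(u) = 1.40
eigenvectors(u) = [[-0.90+0.00j,  -0.90-0.00j,  (-0.29+0j)],[-0.00+0.30j,  (-0-0.3j),  -0.71+0.00j],[(0.24+0.21j),  0.24-0.21j,  0.65+0.00j]]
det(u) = -0.02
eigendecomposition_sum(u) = [[(-0.14+0.28j), -0.41-0.05j, -0.51+0.07j],[(0.09+0.05j), (-0.02+0.14j), 0.02+0.17j],[0.11-0.04j, (0.1+0.11j), 0.16+0.11j]] + [[(-0.14-0.28j), -0.41+0.05j, -0.51-0.07j], [(0.09-0.05j), -0.02-0.14j, (0.02-0.17j)], [(0.11+0.04j), (0.1-0.11j), 0.16-0.11j]] + [[0.01-0.00j, -0.01+0.00j, 0.02-0.00j], [(0.01-0j), (-0.03+0j), (0.05-0j)], [-0.01+0.00j, (0.03-0j), -0.04+0.00j]]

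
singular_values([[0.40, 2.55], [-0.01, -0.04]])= [2.58, 0.0]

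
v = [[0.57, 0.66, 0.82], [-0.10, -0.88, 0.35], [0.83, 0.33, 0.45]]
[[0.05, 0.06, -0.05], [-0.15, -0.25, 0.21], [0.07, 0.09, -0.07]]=v@ [[0.09, 0.12, -0.10], [0.12, 0.2, -0.17], [-0.10, -0.17, 0.15]]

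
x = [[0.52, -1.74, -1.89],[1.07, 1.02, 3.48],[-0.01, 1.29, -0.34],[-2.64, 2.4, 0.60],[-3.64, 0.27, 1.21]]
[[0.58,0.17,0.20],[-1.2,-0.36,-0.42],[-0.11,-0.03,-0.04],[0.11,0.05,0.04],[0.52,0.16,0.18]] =x @ [[-0.23, -0.07, -0.08], [-0.15, -0.04, -0.05], [-0.23, -0.07, -0.08]]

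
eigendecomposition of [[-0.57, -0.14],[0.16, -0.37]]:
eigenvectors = [[(0.46-0.51j), 0.46+0.51j],[-0.73+0.00j, (-0.73-0j)]]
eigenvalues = [(-0.47+0.11j), (-0.47-0.11j)]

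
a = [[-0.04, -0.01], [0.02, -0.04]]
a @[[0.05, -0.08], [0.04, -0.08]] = [[-0.0, 0.00], [-0.00, 0.0]]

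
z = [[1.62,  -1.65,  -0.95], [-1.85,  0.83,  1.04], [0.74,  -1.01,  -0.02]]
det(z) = -0.73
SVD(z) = [[-0.71,  -0.3,  -0.64], [0.63,  -0.68,  -0.38], [-0.32,  -0.67,  0.67]] @ diag([3.511307227779944, 0.7819015926294159, 0.2642942518934159]) @ [[-0.73, 0.57, 0.38], [0.35, 0.78, -0.52], [0.59, 0.24, 0.77]]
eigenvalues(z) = [2.29, -0.5, 0.63]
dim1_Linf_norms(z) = [1.65, 1.85, 1.01]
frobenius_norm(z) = 3.61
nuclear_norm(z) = 4.56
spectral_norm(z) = 3.51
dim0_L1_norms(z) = [4.21, 3.49, 2.01]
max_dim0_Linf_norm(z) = 1.85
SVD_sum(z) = [[1.80, -1.42, -0.94], [-1.61, 1.27, 0.84], [0.82, -0.64, -0.43]] + [[-0.08,-0.19,0.12], [-0.18,-0.42,0.28], [-0.18,-0.41,0.27]] + [[-0.10, -0.04, -0.13], [-0.06, -0.02, -0.08], [0.11, 0.04, 0.14]]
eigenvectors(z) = [[0.7, -0.67, 0.46], [-0.55, -0.66, -0.22], [0.46, -0.35, 0.86]]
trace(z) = 2.43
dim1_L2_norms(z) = [2.5, 2.28, 1.25]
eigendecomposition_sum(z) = [[2.20, -1.42, -1.54], [-1.74, 1.12, 1.22], [1.46, -0.94, -1.02]] + [[-0.27, -0.28, 0.07], [-0.26, -0.27, 0.07], [-0.14, -0.14, 0.04]] + [[-0.31, 0.04, 0.52], [0.15, -0.02, -0.25], [-0.58, 0.08, 0.97]]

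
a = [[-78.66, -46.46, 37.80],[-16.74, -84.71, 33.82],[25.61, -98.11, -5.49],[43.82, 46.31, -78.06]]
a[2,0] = 25.61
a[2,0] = 25.61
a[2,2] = -5.49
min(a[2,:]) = -98.11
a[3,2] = -78.06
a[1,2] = 33.82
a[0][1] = -46.46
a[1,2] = 33.82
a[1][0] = -16.74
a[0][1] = -46.46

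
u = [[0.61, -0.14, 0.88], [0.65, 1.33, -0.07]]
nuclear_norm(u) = 2.56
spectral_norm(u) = 1.49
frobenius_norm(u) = 1.83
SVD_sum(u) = [[0.1, 0.18, 0.01], [0.72, 1.28, 0.05]] + [[0.51,-0.32,0.87], [-0.07,0.05,-0.12]]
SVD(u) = [[0.14,0.99], [0.99,-0.14]] @ diag([1.4890715334561753, 1.0700775524467725]) @ [[0.49, 0.87, 0.04], [0.48, -0.3, 0.82]]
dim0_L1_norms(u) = [1.26, 1.47, 0.95]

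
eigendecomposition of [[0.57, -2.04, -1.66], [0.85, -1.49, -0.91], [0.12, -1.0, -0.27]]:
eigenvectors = [[-0.84+0.00j, -0.84-0.00j, (-0.57+0j)], [-0.29+0.28j, -0.29-0.28j, (-0.53+0j)], [-0.36+0.03j, (-0.36-0.03j), (0.63+0j)]]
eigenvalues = [(-0.83+0.72j), (-0.83-0.72j), (0.48+0j)]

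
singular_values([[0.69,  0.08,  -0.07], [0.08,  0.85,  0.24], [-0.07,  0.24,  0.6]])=[1.0, 0.72, 0.42]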